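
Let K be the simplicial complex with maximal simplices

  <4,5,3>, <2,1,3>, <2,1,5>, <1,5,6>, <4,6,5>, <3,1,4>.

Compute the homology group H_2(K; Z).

We work with the vertex ordering 1 < 2 < 3 < 4 < 5 < 6. The simplices of K, each written with vertices in increasing order, are:

  0-simplices (6): [1], [2], [3], [4], [5], [6]
  1-simplices (12): [1,2], [1,3], [1,4], [1,5], [1,6], [2,3], [2,5], [3,4], [3,5], [4,5], [4,6], [5,6]
  2-simplices (6): [1,2,3], [1,2,5], [1,3,4], [1,5,6], [3,4,5], [4,5,6]

giving chain groups C_0 ≅ Z^6, C_1 ≅ Z^12, C_2 ≅ Z^6.

∂_1: C_1 → C_0 sends each edge [p,q] (with p < q) to q − p. For instance
  ∂[3,4] = [4] − [3].
The 6×12 boundary matrix has rank 5 and Smith normal form diag(1,1,1,1,1).

Boundary ∂_2: C_2 → C_1 maps a triangle to the signed sum of its edges. For instance
  ∂[1,3,4] = [3,4] − [1,4] + [1,3],
  ∂[1,5,6] = [5,6] − [1,6] + [1,5].
This gives a 12×6 integer matrix of rank 6; reducing to Smith normal form yields diagonal entries (1,1,1,1,1,1).

Computing H_k = (kernel of ∂_k) / (image of ∂_{k+1}):

  H_2: rank ker ∂_2 − rank ∂_3 = (6 − 6) − 0 = 0, and there is no ∂_3, so H_2 = 0.

(K is a triangulation of the cylinder S^1 x I.)

H_2 ≅ 0.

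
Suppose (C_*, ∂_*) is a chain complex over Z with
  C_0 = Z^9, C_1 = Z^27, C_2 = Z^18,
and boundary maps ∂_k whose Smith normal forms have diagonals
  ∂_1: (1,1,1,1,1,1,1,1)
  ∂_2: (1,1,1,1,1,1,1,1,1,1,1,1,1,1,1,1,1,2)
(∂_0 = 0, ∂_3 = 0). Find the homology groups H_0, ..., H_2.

H_0 ≅ Z,  H_1 ≅ Z ⊕ Z/2Z,  H_2 = 0.

H_0: b_0 = 9 − 0 − 8 = 1; torsion from ∂_1 factors > 1: none. So H_0 ≅ Z.
H_1: b_1 = 27 − 8 − 18 = 1; torsion from ∂_2 factors > 1: [2]. So H_1 ≅ Z ⊕ Z/2Z.
H_2: b_2 = 18 − 18 − 0 = 0; torsion from ∂_3 factors > 1: none. So H_2 ≅ 0.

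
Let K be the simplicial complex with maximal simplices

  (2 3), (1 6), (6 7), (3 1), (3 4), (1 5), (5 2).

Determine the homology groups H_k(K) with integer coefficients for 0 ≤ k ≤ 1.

We work with the vertex ordering 1 < 2 < 3 < 4 < 5 < 6 < 7. The simplices of K, each written with vertices in increasing order, are:

  0-simplices (7): [1], [2], [3], [4], [5], [6], [7]
  1-simplices (7): [1,3], [1,5], [1,6], [2,3], [2,5], [3,4], [6,7]

Hence C_0 ≅ Z^7, C_1 ≅ Z^7.

The boundary map ∂_1: C_1 → C_0 is given by ∂[p,q] = [q] − [p].
This gives a 7×7 integer matrix of rank 6; reducing to Smith normal form yields diagonal entries (1,1,1,1,1,1).

Now H_k = ker ∂_k / im ∂_{k+1}, so:

  H_0: rank C_0 − rank ∂_1 = 7 − 6 = 1, and the invariant factors of ∂_1 are all 1, so H_0 ≅ Z.
  H_1: rank ker ∂_1 − rank ∂_2 = (7 − 6) − 0 = 1, and there is no ∂_2, so H_1 ≅ Z.

H_0 ≅ Z,  H_1 ≅ Z.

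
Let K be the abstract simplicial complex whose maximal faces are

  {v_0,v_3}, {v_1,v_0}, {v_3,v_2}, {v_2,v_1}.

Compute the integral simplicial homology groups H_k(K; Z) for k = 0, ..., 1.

K has 4 vertices, 4 edges.
rank ∂_0 = 0, rank ∂_1 = 3 ⇒ b_0 = 4 − 0 − 3 = 1; all invariant factors of ∂_1 are 1 so no torsion. So H_0 = Z.
rank ∂_1 = 3, rank ∂_2 = 0 ⇒ b_1 = 4 − 3 − 0 = 1. So H_1 = Z.

H_0 = Z,  H_1 = Z.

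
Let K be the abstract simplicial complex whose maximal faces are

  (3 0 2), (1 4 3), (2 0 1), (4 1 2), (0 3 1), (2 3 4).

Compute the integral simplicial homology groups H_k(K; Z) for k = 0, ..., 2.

H_0 ≅ Z,  H_1 = 0,  H_2 ≅ Z.

Order the vertices as 0 < 1 < 2 < 3 < 4. Listing each simplex with vertices in this order, K has dimension 2 with simplices:

  0-simplices (5): [0], [1], [2], [3], [4]
  1-simplices (9): [0,1], [0,2], [0,3], [1,2], [1,3], [1,4], [2,3], [2,4], [3,4]
  2-simplices (6): [0,1,2], [0,1,3], [0,2,3], [1,2,4], [1,3,4], [2,3,4]

giving chain groups C_0 ≅ Z^5, C_1 ≅ Z^9, C_2 ≅ Z^6.

∂_1: C_1 → C_0 is given by ∂[p,q] = [q] − [p]. For instance
  ∂[0,3] = [3] − [0].
This gives a 5×9 integer matrix of rank 4; reducing to Smith normal form yields diagonal entries (1,1,1,1).

∂_2: C_2 → C_1 acts by ∂[p,q,r] = [q,r] − [p,r] + [p,q]. For instance
  ∂[1,3,4] = [3,4] − [1,4] + [1,3],
  ∂[2,3,4] = [3,4] − [2,4] + [2,3].
As a 9×6 matrix over Z this has rank 5, with invariant factors (1,1,1,1,1).

Reading off H_k = ker ∂_k / im ∂_{k+1}:

  H_0: rank C_0 − rank ∂_1 = 5 − 4 = 1, and the invariant factors of ∂_1 are all 1, so H_0 = Z.
  H_1: rank ker ∂_1 − rank ∂_2 = (9 − 4) − 5 = 0, and the invariant factors of ∂_2 are all 1, so H_1 = 0.
  H_2: rank ker ∂_2 − rank ∂_3 = (6 − 5) − 0 = 1, and there is no ∂_3, so H_2 = Z.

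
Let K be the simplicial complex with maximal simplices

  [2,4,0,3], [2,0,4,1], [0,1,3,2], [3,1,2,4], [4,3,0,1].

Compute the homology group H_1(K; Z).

H_1 = 0.

Take the total order 0 < 1 < 2 < 3 < 4 on the vertex set. Then K (dimension 3) consists of the simplices:

  0-simplices (5): [0], [1], [2], [3], [4]
  1-simplices (10): [0,1], [0,2], [0,3], [0,4], [1,2], [1,3], [1,4], [2,3], [2,4], [3,4]
  2-simplices (10): [0,1,2], [0,1,3], [0,1,4], [0,2,3], [0,2,4], [0,3,4], [1,2,3], [1,2,4], [1,3,4], [2,3,4]
  3-simplices (5): [0,1,2,3], [0,1,2,4], [0,1,3,4], [0,2,3,4], [1,2,3,4]

Hence C_0 ≅ Z^5, C_1 ≅ Z^10, C_2 ≅ Z^10, C_3 ≅ Z^5.

Boundary ∂_1: C_1 → C_0 is given by ∂[p,q] = [q] − [p].
The resulting 5×10 matrix has rank 4, and its Smith normal form has invariant factors (1,1,1,1).

Boundary ∂_2: C_2 → C_1 acts by ∂[p,q,r] = [q,r] − [p,r] + [p,q]. For instance
  ∂[0,1,3] = [1,3] − [0,3] + [0,1],
  ∂[0,2,4] = [2,4] − [0,4] + [0,2].
This gives a 10×10 integer matrix of rank 6; reducing to Smith normal form yields diagonal entries (1,1,1,1,1,1).

∂_3: C_3 → C_2 sends each 3-simplex σ to the alternating sum Σ_i (−1)^i (σ with its i-th vertex removed). For instance
  ∂[0,1,2,3] = [1,2,3] − [0,2,3] + [0,1,3] − [0,1,2],
  ∂[0,2,3,4] = [2,3,4] − [0,3,4] + [0,2,4] − [0,2,3].
As a 10×5 matrix over Z this has rank 4, with invariant factors (1,1,1,1).

Reading off H_k = ker ∂_k / im ∂_{k+1}:

  H_1: rank ker ∂_1 − rank ∂_2 = (10 − 4) − 6 = 0, and the invariant factors of ∂_2 are all 1, so H_1 ≅ 0.

(K is a triangulation of the 3-sphere S^3.)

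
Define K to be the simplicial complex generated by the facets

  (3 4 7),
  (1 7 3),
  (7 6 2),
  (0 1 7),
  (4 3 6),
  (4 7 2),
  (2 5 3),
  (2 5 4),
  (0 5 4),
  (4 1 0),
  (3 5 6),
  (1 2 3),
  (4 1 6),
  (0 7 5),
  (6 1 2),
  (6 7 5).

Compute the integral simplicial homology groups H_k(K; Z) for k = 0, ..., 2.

We work with the vertex ordering 0 < 1 < 2 < 3 < 4 < 5 < 6 < 7. The simplices of K, each written with vertices in increasing order, are:

  0-simplices (8): [0], [1], [2], [3], [4], [5], [6], [7]
  1-simplices (24): (24 of them)
  2-simplices (16): [0,1,4], [0,1,7], [0,4,5], [0,5,7], [1,2,3], [1,2,6], [1,3,7], [1,4,6], [2,3,5], [2,4,5], [2,4,7], [2,6,7], [3,4,6], [3,4,7], [3,5,6], [5,6,7]

so the chain groups are C_0 ≅ Z^8, C_1 ≅ Z^24, C_2 ≅ Z^16.

Boundary ∂_1: C_1 → C_0 is given by ∂[p,q] = [q] − [p]. For instance
  ∂[0,5] = [5] − [0].
The resulting 8×24 matrix has rank 7, and its Smith normal form has invariant factors (1,1,1,1,1,1,1).

Boundary ∂_2: C_2 → C_1 acts by ∂[p,q,r] = [q,r] − [p,r] + [p,q]. For instance
  ∂[3,4,7] = [4,7] − [3,7] + [3,4],
  ∂[0,1,4] = [1,4] − [0,4] + [0,1].
This gives a 24×16 integer matrix of rank 15; reducing to Smith normal form yields diagonal entries (1,1,1,1,1,1,1,1,1,1,1,1,1,1,1).

Reading off H_k = ker ∂_k / im ∂_{k+1}:

  H_0: rank C_0 − rank ∂_1 = 8 − 7 = 1, and the invariant factors of ∂_1 are all 1, so H_0 ≅ Z.
  H_1: rank ker ∂_1 − rank ∂_2 = (24 − 7) − 15 = 2, and the invariant factors of ∂_2 are all 1, so H_1 ≅ Z^2.
  H_2: rank ker ∂_2 − rank ∂_3 = (16 − 15) − 0 = 1, and there is no ∂_3, so H_2 ≅ Z.

H_0 = Z,  H_1 = Z^2,  H_2 = Z.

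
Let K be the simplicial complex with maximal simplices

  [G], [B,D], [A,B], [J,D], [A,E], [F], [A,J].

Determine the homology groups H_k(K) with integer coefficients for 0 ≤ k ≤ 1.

Fix the vertex order A < B < D < E < F < G < J and write every simplex with vertices in increasing order. Then dim K = 1 and the simplices of K are:

  0-simplices (7): A, B, D, E, F, G, J
  1-simplices (5): AB, AE, AJ, BD, DJ

so the chain groups are C_0 ≅ Z^7, C_1 ≅ Z^5.

Boundary ∂_1: C_1 → C_0 sends each edge [p,q] (with p < q) to q − p.
As a 7×5 matrix over Z this has rank 4, with invariant factors (1,1,1,1).

From H_k ≅ ker(∂_k) / im(∂_{k+1}) we obtain:

  H_0: rank C_0 − rank ∂_1 = 7 − 4 = 3, and the invariant factors of ∂_1 are all 1, so H_0 ≅ Z^3.
  H_1: rank ker ∂_1 − rank ∂_2 = (5 − 4) − 0 = 1, and there is no ∂_2, so H_1 ≅ Z.

As a check, the Euler characteristic is 7 − 5 = 2, which agrees with 3 − 1 = 2.

H_0 ≅ Z^3,  H_1 ≅ Z.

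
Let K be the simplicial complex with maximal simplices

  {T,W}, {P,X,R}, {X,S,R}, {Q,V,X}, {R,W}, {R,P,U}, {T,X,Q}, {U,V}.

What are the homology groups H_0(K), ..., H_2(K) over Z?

H_0 ≅ Z,  H_1 ≅ Z^2,  H_2 = 0.

K has 9 vertices, 15 edges, 5 triangles.
rank ∂_0 = 0, rank ∂_1 = 8 ⇒ b_0 = 9 − 0 − 8 = 1; all invariant factors of ∂_1 are 1 so no torsion. So H_0 ≅ Z.
rank ∂_1 = 8, rank ∂_2 = 5 ⇒ b_1 = 15 − 8 − 5 = 2; all invariant factors of ∂_2 are 1 so no torsion. So H_1 ≅ Z^2.
rank ∂_2 = 5, rank ∂_3 = 0 ⇒ b_2 = 5 − 5 − 0 = 0. So H_2 ≅ 0.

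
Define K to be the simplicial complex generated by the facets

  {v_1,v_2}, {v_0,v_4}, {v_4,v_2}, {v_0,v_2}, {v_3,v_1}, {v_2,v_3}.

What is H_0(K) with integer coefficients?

H_0 ≅ Z.

Order the vertices as v_0 < v_1 < v_2 < v_3 < v_4. Listing each simplex with vertices in this order, K has dimension 1 with simplices:

  0-simplices (5): [v_0], [v_1], [v_2], [v_3], [v_4]
  1-simplices (6): [v_0,v_2], [v_0,v_4], [v_1,v_2], [v_1,v_3], [v_2,v_3], [v_2,v_4]

giving chain groups C_0 ≅ Z^5, C_1 ≅ Z^6.

The boundary map ∂_1: C_1 → C_0 maps an edge to its endpoints' difference, ∂[p,q] = q − p. For instance
  ∂[v_0,v_2] = [v_2] − [v_0].
This gives a 5×6 integer matrix of rank 4; reducing to Smith normal form yields diagonal entries (1,1,1,1).

Reading off H_k = ker ∂_k / im ∂_{k+1}:

  H_0: rank C_0 − rank ∂_1 = 5 − 4 = 1, and the invariant factors of ∂_1 are all 1, so H_0 = Z.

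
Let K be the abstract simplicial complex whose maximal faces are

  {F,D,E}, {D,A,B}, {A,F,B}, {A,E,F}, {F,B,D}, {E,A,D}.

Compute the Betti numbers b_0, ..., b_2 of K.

Take the total order A < B < D < E < F on the vertex set. Then K (dimension 2) consists of the simplices:

  0-simplices (5): A, B, D, E, F
  1-simplices (9): AB, AD, AE, AF, BD, BF, DE, DF, EF
  2-simplices (6): ABD, ABF, ADE, AEF, BDF, DEF

so the chain groups are C_0 ≅ Z^5, C_1 ≅ Z^9, C_2 ≅ Z^6.

∂_1: C_1 → C_0 sends each edge [p,q] (with p < q) to q − p. For instance
  ∂BF = F − B.
As a 5×9 matrix over Z this has rank 4, with invariant factors (1,1,1,1).

∂_2: C_2 → C_1 acts by ∂[p,q,r] = [q,r] − [p,r] + [p,q]. For instance
  ∂ABF = BF − AF + AB,
  ∂ADE = DE − AE + AD.
This gives a 9×6 integer matrix of rank 5; reducing to Smith normal form yields diagonal entries (1,1,1,1,1).

From H_k ≅ ker(∂_k) / im(∂_{k+1}) we obtain:

  H_0: rank C_0 − rank ∂_1 = 5 − 4 = 1, and the invariant factors of ∂_1 are all 1, so H_0 = Z.
  H_1: rank ker ∂_1 − rank ∂_2 = (9 − 4) − 5 = 0, and the invariant factors of ∂_2 are all 1, so H_1 = 0.
  H_2: rank ker ∂_2 − rank ∂_3 = (6 − 5) − 0 = 1, and there is no ∂_3, so H_2 = Z.

Hence the Betti numbers are b_0 = 1, b_1 = 0, b_2 = 1.

b_0 = 1, b_1 = 0, b_2 = 1.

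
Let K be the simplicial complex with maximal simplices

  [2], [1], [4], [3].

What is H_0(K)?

H_0 = Z^4.

Take the total order 1 < 2 < 3 < 4 on the vertex set. Then K (dimension 0) consists of the simplices:

  0-simplices (4): [1], [2], [3], [4]

giving chain groups C_0 ≅ Z^4.

Now H_k = ker ∂_k / im ∂_{k+1}, so:

  H_0: rank C_0 − rank ∂_1 = 4 − 0 = 4, and there is no ∂_1, so H_0 ≅ Z^4.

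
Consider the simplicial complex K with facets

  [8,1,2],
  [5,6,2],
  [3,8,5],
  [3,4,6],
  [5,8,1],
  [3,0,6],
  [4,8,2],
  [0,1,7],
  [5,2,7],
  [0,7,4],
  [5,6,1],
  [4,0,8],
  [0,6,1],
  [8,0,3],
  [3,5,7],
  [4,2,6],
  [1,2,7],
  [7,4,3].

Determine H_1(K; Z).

H_1 ≅ Z ⊕ Z/2Z.

We work with the vertex ordering 0 < 1 < 2 < 3 < 4 < 5 < 6 < 7 < 8. The simplices of K, each written with vertices in increasing order, are:

  0-simplices (9): [0], [1], [2], [3], [4], [5], [6], [7], [8]
  1-simplices (27): (27 of them)
  2-simplices (18): [0,1,6], [0,1,7], [0,3,6], [0,3,8], [0,4,7], [0,4,8], [1,2,7], [1,2,8], [1,5,6], [1,5,8], [2,4,6], [2,4,8], [2,5,6], [2,5,7], [3,4,6], [3,4,7], [3,5,7], [3,5,8]

giving chain groups C_0 ≅ Z^9, C_1 ≅ Z^27, C_2 ≅ Z^18.

∂_1: C_1 → C_0 sends each edge [p,q] (with p < q) to q − p. For instance
  ∂[5,7] = [7] − [5].
This gives a 9×27 integer matrix of rank 8; reducing to Smith normal form yields diagonal entries (1,1,1,1,1,1,1,1).

∂_2: C_2 → C_1 maps a triangle to the signed sum of its edges. For instance
  ∂[0,3,8] = [3,8] − [0,8] + [0,3],
  ∂[3,4,7] = [4,7] − [3,7] + [3,4].
This gives a 27×18 integer matrix of rank 18; reducing to Smith normal form yields diagonal entries (1,1,1,1,1,1,1,1,1,1,1,1,1,1,1,1,1,2).

Now H_k = ker ∂_k / im ∂_{k+1}, so:

  H_1: rank ker ∂_1 − rank ∂_2 = (27 − 8) − 18 = 1, and ∂_2 has invariant factor 2 > 1, so H_1 = Z ⊕ Z/2Z.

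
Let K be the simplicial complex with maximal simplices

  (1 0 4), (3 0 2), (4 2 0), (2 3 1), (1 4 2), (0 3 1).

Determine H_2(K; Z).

Fix the vertex order 0 < 1 < 2 < 3 < 4 and write every simplex with vertices in increasing order. Then dim K = 2 and the simplices of K are:

  0-simplices (5): [0], [1], [2], [3], [4]
  1-simplices (9): [0,1], [0,2], [0,3], [0,4], [1,2], [1,3], [1,4], [2,3], [2,4]
  2-simplices (6): [0,1,3], [0,1,4], [0,2,3], [0,2,4], [1,2,3], [1,2,4]

so the chain groups are C_0 ≅ Z^5, C_1 ≅ Z^9, C_2 ≅ Z^6.

The boundary map ∂_1: C_1 → C_0 maps an edge to its endpoints' difference, ∂[p,q] = q − p.
This gives a 5×9 integer matrix of rank 4; reducing to Smith normal form yields diagonal entries (1,1,1,1).

Boundary ∂_2: C_2 → C_1 sends each 2-simplex [p,q,r] to [q,r] − [p,r] + [p,q]. For instance
  ∂[1,2,3] = [2,3] − [1,3] + [1,2],
  ∂[0,2,3] = [2,3] − [0,3] + [0,2].
The 9×6 boundary matrix has rank 5 and Smith normal form diag(1,1,1,1,1).

Computing H_k = (kernel of ∂_k) / (image of ∂_{k+1}):

  H_2: rank ker ∂_2 − rank ∂_3 = (6 − 5) − 0 = 1, and there is no ∂_3, so H_2 ≅ Z.

H_2 ≅ Z.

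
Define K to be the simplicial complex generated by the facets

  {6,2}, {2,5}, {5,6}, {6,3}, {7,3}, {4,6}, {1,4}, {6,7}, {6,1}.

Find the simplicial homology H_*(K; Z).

H_0 ≅ Z,  H_1 ≅ Z^3.

Fix the vertex order 1 < 2 < 3 < 4 < 5 < 6 < 7 and write every simplex with vertices in increasing order. Then dim K = 1 and the simplices of K are:

  0-simplices (7): [1], [2], [3], [4], [5], [6], [7]
  1-simplices (9): [1,4], [1,6], [2,5], [2,6], [3,6], [3,7], [4,6], [5,6], [6,7]

giving chain groups C_0 ≅ Z^7, C_1 ≅ Z^9.

∂_1: C_1 → C_0 maps an edge to its endpoints' difference, ∂[p,q] = q − p. For instance
  ∂[3,7] = [7] − [3].
The resulting 7×9 matrix has rank 6, and its Smith normal form has invariant factors (1,1,1,1,1,1).

Reading off H_k = ker ∂_k / im ∂_{k+1}:

  H_0: rank C_0 − rank ∂_1 = 7 − 6 = 1, and the invariant factors of ∂_1 are all 1, so H_0 = Z.
  H_1: rank ker ∂_1 − rank ∂_2 = (9 − 6) − 0 = 3, and there is no ∂_2, so H_1 = Z^3.

(K is a triangulation of a wedge of 3 circles.)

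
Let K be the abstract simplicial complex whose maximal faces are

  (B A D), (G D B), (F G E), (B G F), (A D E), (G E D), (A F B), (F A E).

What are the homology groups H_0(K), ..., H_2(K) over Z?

H_0 = Z,  H_1 = 0,  H_2 = Z.

We work with the vertex ordering A < B < D < E < F < G. The simplices of K, each written with vertices in increasing order, are:

  0-simplices (6): A, B, D, E, F, G
  1-simplices (12): AB, AD, AE, AF, BD, BF, BG, DE, DG, EF, EG, FG
  2-simplices (8): ABD, ABF, ADE, AEF, BDG, BFG, DEG, EFG

so the chain groups are C_0 ≅ Z^6, C_1 ≅ Z^12, C_2 ≅ Z^8.

Boundary ∂_1: C_1 → C_0 is given by ∂[p,q] = [q] − [p].
This gives a 6×12 integer matrix of rank 5; reducing to Smith normal form yields diagonal entries (1,1,1,1,1).

∂_2: C_2 → C_1 sends each 2-simplex [p,q,r] to [q,r] − [p,r] + [p,q]. For instance
  ∂BDG = DG − BG + BD,
  ∂EFG = FG − EG + EF.
The 12×8 boundary matrix has rank 7 and Smith normal form diag(1,1,1,1,1,1,1).

Reading off H_k = ker ∂_k / im ∂_{k+1}:

  H_0: rank C_0 − rank ∂_1 = 6 − 5 = 1, and the invariant factors of ∂_1 are all 1, so H_0 = Z.
  H_1: rank ker ∂_1 − rank ∂_2 = (12 − 5) − 7 = 0, and the invariant factors of ∂_2 are all 1, so H_1 = 0.
  H_2: rank ker ∂_2 − rank ∂_3 = (8 − 7) − 0 = 1, and there is no ∂_3, so H_2 = Z.

(K is a triangulation of the 2-sphere S^2.)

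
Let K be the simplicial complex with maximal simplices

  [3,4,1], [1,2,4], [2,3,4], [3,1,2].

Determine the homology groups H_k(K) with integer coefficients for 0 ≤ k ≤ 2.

H_0 = Z,  H_1 = 0,  H_2 = Z.

Take the total order 1 < 2 < 3 < 4 on the vertex set. Then K (dimension 2) consists of the simplices:

  0-simplices (4): [1], [2], [3], [4]
  1-simplices (6): [1,2], [1,3], [1,4], [2,3], [2,4], [3,4]
  2-simplices (4): [1,2,3], [1,2,4], [1,3,4], [2,3,4]

so the chain groups are C_0 ≅ Z^4, C_1 ≅ Z^6, C_2 ≅ Z^4.

Boundary ∂_1: C_1 → C_0 is given by ∂[p,q] = [q] − [p]. For instance
  ∂[1,3] = [3] − [1].
This gives a 4×6 integer matrix of rank 3; reducing to Smith normal form yields diagonal entries (1,1,1).

∂_2: C_2 → C_1 acts by ∂[p,q,r] = [q,r] − [p,r] + [p,q]. For instance
  ∂[1,2,3] = [2,3] − [1,3] + [1,2],
  ∂[2,3,4] = [3,4] − [2,4] + [2,3].
The resulting 6×4 matrix has rank 3, and its Smith normal form has invariant factors (1,1,1).

From H_k ≅ ker(∂_k) / im(∂_{k+1}) we obtain:

  H_0: rank C_0 − rank ∂_1 = 4 − 3 = 1, and the invariant factors of ∂_1 are all 1, so H_0 = Z.
  H_1: rank ker ∂_1 − rank ∂_2 = (6 − 3) − 3 = 0, and the invariant factors of ∂_2 are all 1, so H_1 = 0.
  H_2: rank ker ∂_2 − rank ∂_3 = (4 − 3) − 0 = 1, and there is no ∂_3, so H_2 = Z.

(K is a triangulation of the 2-sphere S^2.)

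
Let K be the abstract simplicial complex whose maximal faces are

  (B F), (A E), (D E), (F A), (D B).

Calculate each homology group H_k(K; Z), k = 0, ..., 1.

Fix the vertex order A < B < D < E < F and write every simplex with vertices in increasing order. Then dim K = 1 and the simplices of K are:

  0-simplices (5): A, B, D, E, F
  1-simplices (5): AE, AF, BD, BF, DE

giving chain groups C_0 ≅ Z^5, C_1 ≅ Z^5.

Boundary ∂_1: C_1 → C_0 sends each edge [p,q] (with p < q) to q − p. For instance
  ∂AF = F − A.
The 5×5 boundary matrix has rank 4 and Smith normal form diag(1,1,1,1).

Now H_k = ker ∂_k / im ∂_{k+1}, so:

  H_0: rank C_0 − rank ∂_1 = 5 − 4 = 1, and the invariant factors of ∂_1 are all 1, so H_0 = Z.
  H_1: rank ker ∂_1 − rank ∂_2 = (5 − 4) − 0 = 1, and there is no ∂_2, so H_1 = Z.

As a check, the Euler characteristic is 5 − 5 = 0, which agrees with 1 − 1 = 0.
(K is a triangulation of the circle S^1.)

H_0 ≅ Z,  H_1 ≅ Z.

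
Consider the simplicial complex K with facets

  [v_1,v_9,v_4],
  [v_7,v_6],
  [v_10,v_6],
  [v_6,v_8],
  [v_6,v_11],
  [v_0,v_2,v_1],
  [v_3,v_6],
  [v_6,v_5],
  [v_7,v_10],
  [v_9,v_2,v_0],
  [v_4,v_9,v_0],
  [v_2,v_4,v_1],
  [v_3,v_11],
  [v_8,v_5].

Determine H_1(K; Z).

We work with the vertex ordering v_0 < v_1 < v_2 < v_3 < v_4 < v_5 < v_6 < v_7 < v_8 < v_9 < v_10 < v_11. The simplices of K, each written with vertices in increasing order, are:

  0-simplices (12): [v_0], [v_1], [v_2], [v_3], [v_4], [v_5], [v_6], [v_7], [v_8], [v_9], [v_10], [v_11]
  1-simplices (19): (19 of them)
  2-simplices (5): [v_0,v_1,v_2], [v_0,v_2,v_9], [v_0,v_4,v_9], [v_1,v_2,v_4], [v_1,v_4,v_9]

Hence C_0 ≅ Z^12, C_1 ≅ Z^19, C_2 ≅ Z^5.

The boundary map ∂_1: C_1 → C_0 maps an edge to its endpoints' difference, ∂[p,q] = q − p. For instance
  ∂[v_4,v_9] = [v_9] − [v_4].
The 12×19 boundary matrix has rank 10 and Smith normal form diag(1,1,1,1,1,1,1,1,1,1).

Boundary ∂_2: C_2 → C_1 maps a triangle to the signed sum of its edges. For instance
  ∂[v_0,v_2,v_9] = [v_2,v_9] − [v_0,v_9] + [v_0,v_2],
  ∂[v_1,v_2,v_4] = [v_2,v_4] − [v_1,v_4] + [v_1,v_2].
This gives a 19×5 integer matrix of rank 5; reducing to Smith normal form yields diagonal entries (1,1,1,1,1).

Now H_k = ker ∂_k / im ∂_{k+1}, so:

  H_1: rank ker ∂_1 − rank ∂_2 = (19 − 10) − 5 = 4, and the invariant factors of ∂_2 are all 1, so H_1 = Z^4.

H_1 = Z^4.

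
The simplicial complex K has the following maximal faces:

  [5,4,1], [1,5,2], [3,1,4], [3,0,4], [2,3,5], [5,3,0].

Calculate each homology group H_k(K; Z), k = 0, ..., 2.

H_0 ≅ Z,  H_1 ≅ Z,  H_2 = 0.

Order the vertices as 0 < 1 < 2 < 3 < 4 < 5. Listing each simplex with vertices in this order, K has dimension 2 with simplices:

  0-simplices (6): [0], [1], [2], [3], [4], [5]
  1-simplices (12): [0,3], [0,4], [0,5], [1,2], [1,3], [1,4], [1,5], [2,3], [2,5], [3,4], [3,5], [4,5]
  2-simplices (6): [0,3,4], [0,3,5], [1,2,5], [1,3,4], [1,4,5], [2,3,5]

so the chain groups are C_0 ≅ Z^6, C_1 ≅ Z^12, C_2 ≅ Z^6.

Boundary ∂_1: C_1 → C_0 maps an edge to its endpoints' difference, ∂[p,q] = q − p.
The resulting 6×12 matrix has rank 5, and its Smith normal form has invariant factors (1,1,1,1,1).

The boundary map ∂_2: C_2 → C_1 sends each 2-simplex [p,q,r] to [q,r] − [p,r] + [p,q]. For instance
  ∂[0,3,5] = [3,5] − [0,5] + [0,3],
  ∂[0,3,4] = [3,4] − [0,4] + [0,3].
The 12×6 boundary matrix has rank 6 and Smith normal form diag(1,1,1,1,1,1).

Reading off H_k = ker ∂_k / im ∂_{k+1}:

  H_0: rank C_0 − rank ∂_1 = 6 − 5 = 1, and the invariant factors of ∂_1 are all 1, so H_0 ≅ Z.
  H_1: rank ker ∂_1 − rank ∂_2 = (12 − 5) − 6 = 1, and the invariant factors of ∂_2 are all 1, so H_1 ≅ Z.
  H_2: rank ker ∂_2 − rank ∂_3 = (6 − 6) − 0 = 0, and there is no ∂_3, so H_2 ≅ 0.

As a check, the Euler characteristic is 6 − 12 + 6 = 0, which agrees with 1 − 1 + 0 = 0.
(K is a triangulation of the cylinder S^1 x I.)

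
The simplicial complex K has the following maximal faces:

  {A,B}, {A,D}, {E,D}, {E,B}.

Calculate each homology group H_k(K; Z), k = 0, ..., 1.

Order the vertices as A < B < D < E. Listing each simplex with vertices in this order, K has dimension 1 with simplices:

  0-simplices (4): A, B, D, E
  1-simplices (4): AB, AD, BE, DE

so the chain groups are C_0 ≅ Z^4, C_1 ≅ Z^4.

Boundary ∂_1: C_1 → C_0 is given by ∂[p,q] = [q] − [p]. For instance
  ∂AD = D − A.
As a 4×4 matrix over Z this has rank 3, with invariant factors (1,1,1).

Now H_k = ker ∂_k / im ∂_{k+1}, so:

  H_0: rank C_0 − rank ∂_1 = 4 − 3 = 1, and the invariant factors of ∂_1 are all 1, so H_0 ≅ Z.
  H_1: rank ker ∂_1 − rank ∂_2 = (4 − 3) − 0 = 1, and there is no ∂_2, so H_1 ≅ Z.

As a check, the Euler characteristic is 4 − 4 = 0, which agrees with 1 − 1 = 0.
(K is a triangulation of the circle S^1.)

H_0 ≅ Z,  H_1 ≅ Z.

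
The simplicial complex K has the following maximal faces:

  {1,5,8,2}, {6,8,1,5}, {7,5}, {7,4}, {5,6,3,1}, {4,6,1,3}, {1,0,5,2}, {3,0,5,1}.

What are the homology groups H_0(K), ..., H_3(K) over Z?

Fix the vertex order 0 < 1 < 2 < 3 < 4 < 5 < 6 < 7 < 8 and write every simplex with vertices in increasing order. Then dim K = 3 and the simplices of K are:

  0-simplices (9): [0], [1], [2], [3], [4], [5], [6], [7], [8]
  1-simplices (21): [0,1], [0,2], [0,3], [0,5], [1,2], [1,3], [1,4], [1,5], [1,6], [1,8], [2,5], [2,8], [3,4], [3,5], [3,6], [4,6], [4,7], [5,6], [5,7], [5,8], [6,8]
  2-simplices (18): [0,1,2], [0,1,3], [0,1,5], [0,2,5], [0,3,5], [1,2,5], [1,2,8], [1,3,4], [1,3,5], [1,3,6], [1,4,6], [1,5,6], [1,5,8], [1,6,8], [2,5,8], [3,4,6], [3,5,6], [5,6,8]
  3-simplices (6): [0,1,2,5], [0,1,3,5], [1,2,5,8], [1,3,4,6], [1,3,5,6], [1,5,6,8]

so the chain groups are C_0 ≅ Z^9, C_1 ≅ Z^21, C_2 ≅ Z^18, C_3 ≅ Z^6.

∂_1: C_1 → C_0 is given by ∂[p,q] = [q] − [p]. For instance
  ∂[3,4] = [4] − [3].
This gives a 9×21 integer matrix of rank 8; reducing to Smith normal form yields diagonal entries (1,1,1,1,1,1,1,1).

∂_2: C_2 → C_1 sends each 2-simplex [p,q,r] to [q,r] − [p,r] + [p,q]. For instance
  ∂[3,5,6] = [5,6] − [3,6] + [3,5],
  ∂[0,3,5] = [3,5] − [0,5] + [0,3].
The resulting 21×18 matrix has rank 12, and its Smith normal form has invariant factors (1,1,1,1,1,1,1,1,1,1,1,1).

∂_3: C_3 → C_2 sends each 3-simplex σ to the alternating sum Σ_i (−1)^i (σ with its i-th vertex removed). For instance
  ∂[0,1,2,5] = [1,2,5] − [0,2,5] + [0,1,5] − [0,1,2],
  ∂[1,3,5,6] = [3,5,6] − [1,5,6] + [1,3,6] − [1,3,5].
As a 18×6 matrix over Z this has rank 6, with invariant factors (1,1,1,1,1,1).

Reading off H_k = ker ∂_k / im ∂_{k+1}:

  H_0: rank C_0 − rank ∂_1 = 9 − 8 = 1, and the invariant factors of ∂_1 are all 1, so H_0 = Z.
  H_1: rank ker ∂_1 − rank ∂_2 = (21 − 8) − 12 = 1, and the invariant factors of ∂_2 are all 1, so H_1 = Z.
  H_2: rank ker ∂_2 − rank ∂_3 = (18 − 12) − 6 = 0, and the invariant factors of ∂_3 are all 1, so H_2 = 0.
  H_3: rank ker ∂_3 − rank ∂_4 = (6 − 6) − 0 = 0, and there is no ∂_4, so H_3 = 0.

As a check, the Euler characteristic is 9 − 21 + 18 − 6 = 0, which agrees with 1 − 1 + 0 − 0 = 0.

H_0 ≅ Z,  H_1 ≅ Z,  H_2 = 0,  H_3 = 0.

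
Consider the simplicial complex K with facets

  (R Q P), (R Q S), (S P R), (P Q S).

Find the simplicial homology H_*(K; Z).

H_0 = Z,  H_1 = 0,  H_2 = Z.

Fix the vertex order P < Q < R < S and write every simplex with vertices in increasing order. Then dim K = 2 and the simplices of K are:

  0-simplices (4): P, Q, R, S
  1-simplices (6): PQ, PR, PS, QR, QS, RS
  2-simplices (4): PQR, PQS, PRS, QRS

Hence C_0 ≅ Z^4, C_1 ≅ Z^6, C_2 ≅ Z^4.

Boundary ∂_1: C_1 → C_0 is given by ∂[p,q] = [q] − [p]. For instance
  ∂QR = R − Q.
The 4×6 boundary matrix has rank 3 and Smith normal form diag(1,1,1).

The boundary map ∂_2: C_2 → C_1 acts by ∂[p,q,r] = [q,r] − [p,r] + [p,q]. For instance
  ∂PQR = QR − PR + PQ,
  ∂PQS = QS − PS + PQ.
This gives a 6×4 integer matrix of rank 3; reducing to Smith normal form yields diagonal entries (1,1,1).

Computing H_k = (kernel of ∂_k) / (image of ∂_{k+1}):

  H_0: rank C_0 − rank ∂_1 = 4 − 3 = 1, and the invariant factors of ∂_1 are all 1, so H_0 ≅ Z.
  H_1: rank ker ∂_1 − rank ∂_2 = (6 − 3) − 3 = 0, and the invariant factors of ∂_2 are all 1, so H_1 ≅ 0.
  H_2: rank ker ∂_2 − rank ∂_3 = (4 − 3) − 0 = 1, and there is no ∂_3, so H_2 ≅ Z.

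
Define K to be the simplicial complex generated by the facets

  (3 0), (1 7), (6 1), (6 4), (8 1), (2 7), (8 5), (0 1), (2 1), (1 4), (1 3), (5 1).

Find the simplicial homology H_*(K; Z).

H_0 ≅ Z,  H_1 ≅ Z^4.

K has 9 vertices, 12 edges.
rank ∂_0 = 0, rank ∂_1 = 8 ⇒ b_0 = 9 − 0 − 8 = 1; all invariant factors of ∂_1 are 1 so no torsion. So H_0 = Z.
rank ∂_1 = 8, rank ∂_2 = 0 ⇒ b_1 = 12 − 8 − 0 = 4. So H_1 = Z^4.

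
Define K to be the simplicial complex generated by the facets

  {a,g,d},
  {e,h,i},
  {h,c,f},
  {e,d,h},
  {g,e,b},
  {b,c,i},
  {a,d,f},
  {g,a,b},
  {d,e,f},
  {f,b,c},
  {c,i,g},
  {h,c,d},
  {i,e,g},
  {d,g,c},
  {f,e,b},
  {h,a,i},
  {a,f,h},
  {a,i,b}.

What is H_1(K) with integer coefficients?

We work with the vertex ordering a < b < c < d < e < f < g < h < i. The simplices of K, each written with vertices in increasing order, are:

  0-simplices (9): a, b, c, d, e, f, g, h, i
  1-simplices (27): ab, ad, af, ag, ah, ai, bc, be, bf, bg, bi, cd, cf, cg, ch, ci, de, df, dg, dh, ef, eg, eh, ei, fh, gi, hi
  2-simplices (18): abg, abi, adf, adg, afh, ahi, bcf, bci, bef, beg, cdg, cdh, cfh, cgi, def, deh, egi, ehi

Hence C_0 ≅ Z^9, C_1 ≅ Z^27, C_2 ≅ Z^18.

The boundary map ∂_1: C_1 → C_0 is given by ∂[p,q] = [q] − [p]. For instance
  ∂ag = g − a.
This gives a 9×27 integer matrix of rank 8; reducing to Smith normal form yields diagonal entries (1,1,1,1,1,1,1,1).

Boundary ∂_2: C_2 → C_1 maps a triangle to the signed sum of its edges. For instance
  ∂ehi = hi − ei + eh,
  ∂abi = bi − ai + ab.
This gives a 27×18 integer matrix of rank 18; reducing to Smith normal form yields diagonal entries (1,1,1,1,1,1,1,1,1,1,1,1,1,1,1,1,1,2).

From H_k ≅ ker(∂_k) / im(∂_{k+1}) we obtain:

  H_1: rank ker ∂_1 − rank ∂_2 = (27 − 8) − 18 = 1, and ∂_2 has invariant factor 2 > 1, so H_1 ≅ Z ⊕ Z_2.

H_1 = Z ⊕ Z_2.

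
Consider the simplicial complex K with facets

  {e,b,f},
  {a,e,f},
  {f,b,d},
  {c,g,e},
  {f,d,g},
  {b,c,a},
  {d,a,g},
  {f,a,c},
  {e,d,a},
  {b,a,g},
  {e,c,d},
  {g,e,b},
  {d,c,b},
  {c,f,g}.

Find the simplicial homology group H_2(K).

H_2 ≅ Z.

K has 7 vertices, 21 edges, 14 triangles.
rank ∂_2 = 13, rank ∂_3 = 0 ⇒ b_2 = 14 − 13 − 0 = 1. So H_2 ≅ Z.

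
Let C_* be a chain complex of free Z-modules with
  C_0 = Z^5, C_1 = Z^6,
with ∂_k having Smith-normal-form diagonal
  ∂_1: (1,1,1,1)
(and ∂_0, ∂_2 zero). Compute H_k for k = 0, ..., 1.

H_0: b_0 = 5 − 0 − 4 = 1; torsion from ∂_1 factors > 1: none. So H_0 = Z.
H_1: b_1 = 6 − 4 − 0 = 2; torsion from ∂_2 factors > 1: none. So H_1 = Z^2.

H_0 = Z,  H_1 = Z^2.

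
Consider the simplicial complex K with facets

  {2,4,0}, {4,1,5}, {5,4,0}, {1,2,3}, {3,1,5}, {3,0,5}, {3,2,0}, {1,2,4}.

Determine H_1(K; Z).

Fix the vertex order 0 < 1 < 2 < 3 < 4 < 5 and write every simplex with vertices in increasing order. Then dim K = 2 and the simplices of K are:

  0-simplices (6): [0], [1], [2], [3], [4], [5]
  1-simplices (12): [0,2], [0,3], [0,4], [0,5], [1,2], [1,3], [1,4], [1,5], [2,3], [2,4], [3,5], [4,5]
  2-simplices (8): [0,2,3], [0,2,4], [0,3,5], [0,4,5], [1,2,3], [1,2,4], [1,3,5], [1,4,5]

giving chain groups C_0 ≅ Z^6, C_1 ≅ Z^12, C_2 ≅ Z^8.

The boundary map ∂_1: C_1 → C_0 is given by ∂[p,q] = [q] − [p].
The 6×12 boundary matrix has rank 5 and Smith normal form diag(1,1,1,1,1).

The boundary map ∂_2: C_2 → C_1 acts by ∂[p,q,r] = [q,r] − [p,r] + [p,q]. For instance
  ∂[0,2,4] = [2,4] − [0,4] + [0,2],
  ∂[1,2,3] = [2,3] − [1,3] + [1,2].
This gives a 12×8 integer matrix of rank 7; reducing to Smith normal form yields diagonal entries (1,1,1,1,1,1,1).

Computing H_k = (kernel of ∂_k) / (image of ∂_{k+1}):

  H_1: rank ker ∂_1 − rank ∂_2 = (12 − 5) − 7 = 0, and the invariant factors of ∂_2 are all 1, so H_1 = 0.

H_1 ≅ 0.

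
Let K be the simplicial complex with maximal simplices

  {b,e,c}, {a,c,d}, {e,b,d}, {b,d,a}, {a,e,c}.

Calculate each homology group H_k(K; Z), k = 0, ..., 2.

H_0 = Z,  H_1 = Z,  H_2 = 0.

K has 5 vertices, 10 edges, 5 triangles.
rank ∂_0 = 0, rank ∂_1 = 4 ⇒ b_0 = 5 − 0 − 4 = 1; all invariant factors of ∂_1 are 1 so no torsion. So H_0 = Z.
rank ∂_1 = 4, rank ∂_2 = 5 ⇒ b_1 = 10 − 4 − 5 = 1; all invariant factors of ∂_2 are 1 so no torsion. So H_1 = Z.
rank ∂_2 = 5, rank ∂_3 = 0 ⇒ b_2 = 5 − 5 − 0 = 0. So H_2 = 0.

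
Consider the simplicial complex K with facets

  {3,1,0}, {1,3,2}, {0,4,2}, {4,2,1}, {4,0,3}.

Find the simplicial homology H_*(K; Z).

H_0 ≅ Z,  H_1 ≅ Z,  H_2 = 0.

We work with the vertex ordering 0 < 1 < 2 < 3 < 4. The simplices of K, each written with vertices in increasing order, are:

  0-simplices (5): [0], [1], [2], [3], [4]
  1-simplices (10): [0,1], [0,2], [0,3], [0,4], [1,2], [1,3], [1,4], [2,3], [2,4], [3,4]
  2-simplices (5): [0,1,3], [0,2,4], [0,3,4], [1,2,3], [1,2,4]

giving chain groups C_0 ≅ Z^5, C_1 ≅ Z^10, C_2 ≅ Z^5.

The boundary map ∂_1: C_1 → C_0 maps an edge to its endpoints' difference, ∂[p,q] = q − p. For instance
  ∂[0,1] = [1] − [0].
The resulting 5×10 matrix has rank 4, and its Smith normal form has invariant factors (1,1,1,1).

∂_2: C_2 → C_1 sends each 2-simplex [p,q,r] to [q,r] − [p,r] + [p,q]. For instance
  ∂[0,3,4] = [3,4] − [0,4] + [0,3],
  ∂[0,2,4] = [2,4] − [0,4] + [0,2].
The 10×5 boundary matrix has rank 5 and Smith normal form diag(1,1,1,1,1).

Computing H_k = (kernel of ∂_k) / (image of ∂_{k+1}):

  H_0: rank C_0 − rank ∂_1 = 5 − 4 = 1, and the invariant factors of ∂_1 are all 1, so H_0 = Z.
  H_1: rank ker ∂_1 − rank ∂_2 = (10 − 4) − 5 = 1, and the invariant factors of ∂_2 are all 1, so H_1 = Z.
  H_2: rank ker ∂_2 − rank ∂_3 = (5 − 5) − 0 = 0, and there is no ∂_3, so H_2 = 0.

As a check, the Euler characteristic is 5 − 10 + 5 = 0, which agrees with 1 − 1 + 0 = 0.
(K is a triangulation of the Möbius band.)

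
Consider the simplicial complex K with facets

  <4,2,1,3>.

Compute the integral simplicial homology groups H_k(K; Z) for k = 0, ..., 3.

H_0 ≅ Z,  H_1 = 0,  H_2 = 0,  H_3 = 0.

Fix the vertex order 1 < 2 < 3 < 4 and write every simplex with vertices in increasing order. Then dim K = 3 and the simplices of K are:

  0-simplices (4): [1], [2], [3], [4]
  1-simplices (6): [1,2], [1,3], [1,4], [2,3], [2,4], [3,4]
  2-simplices (4): [1,2,3], [1,2,4], [1,3,4], [2,3,4]
  3-simplices (1): [1,2,3,4]

so the chain groups are C_0 ≅ Z^4, C_1 ≅ Z^6, C_2 ≅ Z^4, C_3 ≅ Z^1.

∂_1: C_1 → C_0 maps an edge to its endpoints' difference, ∂[p,q] = q − p.
The 4×6 boundary matrix has rank 3 and Smith normal form diag(1,1,1).

The boundary map ∂_2: C_2 → C_1 acts by ∂[p,q,r] = [q,r] − [p,r] + [p,q]. For instance
  ∂[2,3,4] = [3,4] − [2,4] + [2,3],
  ∂[1,2,4] = [2,4] − [1,4] + [1,2].
As a 6×4 matrix over Z this has rank 3, with invariant factors (1,1,1).

Boundary ∂_3: C_3 → C_2 sends each 3-simplex σ to the alternating sum Σ_i (−1)^i (σ with its i-th vertex removed). For instance
  ∂[1,2,3,4] = [2,3,4] − [1,3,4] + [1,2,4] − [1,2,3].
As a 4×1 matrix over Z this has rank 1, with invariant factors (1).

From H_k ≅ ker(∂_k) / im(∂_{k+1}) we obtain:

  H_0: rank C_0 − rank ∂_1 = 4 − 3 = 1, and the invariant factors of ∂_1 are all 1, so H_0 ≅ Z.
  H_1: rank ker ∂_1 − rank ∂_2 = (6 − 3) − 3 = 0, and the invariant factors of ∂_2 are all 1, so H_1 ≅ 0.
  H_2: rank ker ∂_2 − rank ∂_3 = (4 − 3) − 1 = 0, and the invariant factors of ∂_3 are all 1, so H_2 ≅ 0.
  H_3: rank ker ∂_3 − rank ∂_4 = (1 − 1) − 0 = 0, and there is no ∂_4, so H_3 ≅ 0.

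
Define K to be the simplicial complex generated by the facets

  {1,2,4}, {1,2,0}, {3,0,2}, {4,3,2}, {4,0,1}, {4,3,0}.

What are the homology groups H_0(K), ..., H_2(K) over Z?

Fix the vertex order 0 < 1 < 2 < 3 < 4 and write every simplex with vertices in increasing order. Then dim K = 2 and the simplices of K are:

  0-simplices (5): [0], [1], [2], [3], [4]
  1-simplices (9): [0,1], [0,2], [0,3], [0,4], [1,2], [1,4], [2,3], [2,4], [3,4]
  2-simplices (6): [0,1,2], [0,1,4], [0,2,3], [0,3,4], [1,2,4], [2,3,4]

giving chain groups C_0 ≅ Z^5, C_1 ≅ Z^9, C_2 ≅ Z^6.

∂_1: C_1 → C_0 maps an edge to its endpoints' difference, ∂[p,q] = q − p.
The resulting 5×9 matrix has rank 4, and its Smith normal form has invariant factors (1,1,1,1).

∂_2: C_2 → C_1 sends each 2-simplex [p,q,r] to [q,r] − [p,r] + [p,q]. For instance
  ∂[0,1,4] = [1,4] − [0,4] + [0,1],
  ∂[2,3,4] = [3,4] − [2,4] + [2,3].
As a 9×6 matrix over Z this has rank 5, with invariant factors (1,1,1,1,1).

From H_k ≅ ker(∂_k) / im(∂_{k+1}) we obtain:

  H_0: rank C_0 − rank ∂_1 = 5 − 4 = 1, and the invariant factors of ∂_1 are all 1, so H_0 ≅ Z.
  H_1: rank ker ∂_1 − rank ∂_2 = (9 − 4) − 5 = 0, and the invariant factors of ∂_2 are all 1, so H_1 ≅ 0.
  H_2: rank ker ∂_2 − rank ∂_3 = (6 − 5) − 0 = 1, and there is no ∂_3, so H_2 ≅ Z.

H_0 ≅ Z,  H_1 = 0,  H_2 ≅ Z.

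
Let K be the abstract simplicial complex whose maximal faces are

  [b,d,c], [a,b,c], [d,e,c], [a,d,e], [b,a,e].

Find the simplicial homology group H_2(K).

Take the total order a < b < c < d < e on the vertex set. Then K (dimension 2) consists of the simplices:

  0-simplices (5): a, b, c, d, e
  1-simplices (10): ab, ac, ad, ae, bc, bd, be, cd, ce, de
  2-simplices (5): abc, abe, ade, bcd, cde

giving chain groups C_0 ≅ Z^5, C_1 ≅ Z^10, C_2 ≅ Z^5.

∂_1: C_1 → C_0 is given by ∂[p,q] = [q] − [p]. For instance
  ∂cd = d − c.
The resulting 5×10 matrix has rank 4, and its Smith normal form has invariant factors (1,1,1,1).

∂_2: C_2 → C_1 maps a triangle to the signed sum of its edges. For instance
  ∂abc = bc − ac + ab,
  ∂cde = de − ce + cd.
The resulting 10×5 matrix has rank 5, and its Smith normal form has invariant factors (1,1,1,1,1).

Computing H_k = (kernel of ∂_k) / (image of ∂_{k+1}):

  H_2: rank ker ∂_2 − rank ∂_3 = (5 − 5) − 0 = 0, and there is no ∂_3, so H_2 = 0.

H_2 ≅ 0.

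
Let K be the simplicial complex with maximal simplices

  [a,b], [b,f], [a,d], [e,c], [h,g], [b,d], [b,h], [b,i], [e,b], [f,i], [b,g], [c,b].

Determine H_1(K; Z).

K has 9 vertices, 12 edges.
rank ∂_1 = 8, rank ∂_2 = 0 ⇒ b_1 = 12 − 8 − 0 = 4. So H_1 = Z^4.

H_1 = Z^4.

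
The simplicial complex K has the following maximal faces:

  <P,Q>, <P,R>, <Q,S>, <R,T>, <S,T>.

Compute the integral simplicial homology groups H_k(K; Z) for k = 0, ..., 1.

H_0 ≅ Z,  H_1 ≅ Z.

Take the total order P < Q < R < S < T on the vertex set. Then K (dimension 1) consists of the simplices:

  0-simplices (5): P, Q, R, S, T
  1-simplices (5): PQ, PR, QS, RT, ST

Hence C_0 ≅ Z^5, C_1 ≅ Z^5.

Boundary ∂_1: C_1 → C_0 maps an edge to its endpoints' difference, ∂[p,q] = q − p.
The 5×5 boundary matrix has rank 4 and Smith normal form diag(1,1,1,1).

From H_k ≅ ker(∂_k) / im(∂_{k+1}) we obtain:

  H_0: rank C_0 − rank ∂_1 = 5 − 4 = 1, and the invariant factors of ∂_1 are all 1, so H_0 = Z.
  H_1: rank ker ∂_1 − rank ∂_2 = (5 − 4) − 0 = 1, and there is no ∂_2, so H_1 = Z.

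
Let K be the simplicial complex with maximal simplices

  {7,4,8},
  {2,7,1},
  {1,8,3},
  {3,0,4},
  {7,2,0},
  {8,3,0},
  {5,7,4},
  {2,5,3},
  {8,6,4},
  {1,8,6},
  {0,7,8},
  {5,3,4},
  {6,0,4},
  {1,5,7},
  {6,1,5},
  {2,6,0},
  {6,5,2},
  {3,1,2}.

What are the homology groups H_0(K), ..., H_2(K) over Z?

K has 9 vertices, 27 edges, 18 triangles.
rank ∂_0 = 0, rank ∂_1 = 8 ⇒ b_0 = 9 − 0 − 8 = 1; all invariant factors of ∂_1 are 1 so no torsion. So H_0 = Z.
rank ∂_1 = 8, rank ∂_2 = 18 ⇒ b_1 = 27 − 8 − 18 = 1; ∂_2 has invariant factor(s) [2] giving torsion. So H_1 = Z ⊕ Z/2.
rank ∂_2 = 18, rank ∂_3 = 0 ⇒ b_2 = 18 − 18 − 0 = 0. So H_2 = 0.

H_0 = Z,  H_1 = Z ⊕ Z/2,  H_2 = 0.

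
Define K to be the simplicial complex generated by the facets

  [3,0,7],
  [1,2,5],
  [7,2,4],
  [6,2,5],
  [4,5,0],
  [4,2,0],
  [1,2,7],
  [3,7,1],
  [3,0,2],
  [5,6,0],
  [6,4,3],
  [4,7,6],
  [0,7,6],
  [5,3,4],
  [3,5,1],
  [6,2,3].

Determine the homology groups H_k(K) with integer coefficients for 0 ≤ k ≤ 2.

H_0 ≅ Z,  H_1 ≅ Z^2,  H_2 ≅ Z.

Take the total order 0 < 1 < 2 < 3 < 4 < 5 < 6 < 7 on the vertex set. Then K (dimension 2) consists of the simplices:

  0-simplices (8): [0], [1], [2], [3], [4], [5], [6], [7]
  1-simplices (24): (24 of them)
  2-simplices (16): [0,2,3], [0,2,4], [0,3,7], [0,4,5], [0,5,6], [0,6,7], [1,2,5], [1,2,7], [1,3,5], [1,3,7], [2,3,6], [2,4,7], [2,5,6], [3,4,5], [3,4,6], [4,6,7]

giving chain groups C_0 ≅ Z^8, C_1 ≅ Z^24, C_2 ≅ Z^16.

The boundary map ∂_1: C_1 → C_0 maps an edge to its endpoints' difference, ∂[p,q] = q − p.
The resulting 8×24 matrix has rank 7, and its Smith normal form has invariant factors (1,1,1,1,1,1,1).

Boundary ∂_2: C_2 → C_1 maps a triangle to the signed sum of its edges. For instance
  ∂[0,3,7] = [3,7] − [0,7] + [0,3],
  ∂[2,3,6] = [3,6] − [2,6] + [2,3].
As a 24×16 matrix over Z this has rank 15, with invariant factors (1,1,1,1,1,1,1,1,1,1,1,1,1,1,1).

From H_k ≅ ker(∂_k) / im(∂_{k+1}) we obtain:

  H_0: rank C_0 − rank ∂_1 = 8 − 7 = 1, and the invariant factors of ∂_1 are all 1, so H_0 = Z.
  H_1: rank ker ∂_1 − rank ∂_2 = (24 − 7) − 15 = 2, and the invariant factors of ∂_2 are all 1, so H_1 = Z^2.
  H_2: rank ker ∂_2 − rank ∂_3 = (16 − 15) − 0 = 1, and there is no ∂_3, so H_2 = Z.

(K is a triangulation of the torus T^2.)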